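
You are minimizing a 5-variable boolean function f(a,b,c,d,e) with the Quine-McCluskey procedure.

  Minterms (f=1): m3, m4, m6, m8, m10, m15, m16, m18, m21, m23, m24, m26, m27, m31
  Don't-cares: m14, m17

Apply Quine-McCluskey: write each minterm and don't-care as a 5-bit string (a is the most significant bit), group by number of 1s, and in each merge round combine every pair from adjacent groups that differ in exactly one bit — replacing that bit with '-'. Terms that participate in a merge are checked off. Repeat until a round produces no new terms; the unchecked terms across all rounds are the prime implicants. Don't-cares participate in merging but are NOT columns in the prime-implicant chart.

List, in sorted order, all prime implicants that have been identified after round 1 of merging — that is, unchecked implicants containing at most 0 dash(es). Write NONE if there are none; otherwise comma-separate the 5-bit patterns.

00011

size-2^0 implicants → 00011  00100(✓)  00110(✓)  01000(✓)  01010(✓)  01110(✓)  01111(✓)  10000(✓)  10001(✓)  10010(✓)  10101(✓)  10111(✓)  11000(✓)  11010(✓)  11011(✓)  11111(✓)
size-2^1 implicants → -1000(✓)  -1010(✓)  -1111  0-110  001-0  01-10  010-0(✓)  0111-  1-000(✓)  1-010(✓)  1-111  10-01  100-0(✓)  1000-  101-1  11-11  110-0(✓)  1101-
size-2^2 implicants → -10-0  1-0-0
Unchecked terms (primes): -10-0, -1111, 0-110, 00011, 001-0, 01-10, 0111-, 1-0-0, 1-111, 10-01, 1000-, 101-1, 11-11, 1101-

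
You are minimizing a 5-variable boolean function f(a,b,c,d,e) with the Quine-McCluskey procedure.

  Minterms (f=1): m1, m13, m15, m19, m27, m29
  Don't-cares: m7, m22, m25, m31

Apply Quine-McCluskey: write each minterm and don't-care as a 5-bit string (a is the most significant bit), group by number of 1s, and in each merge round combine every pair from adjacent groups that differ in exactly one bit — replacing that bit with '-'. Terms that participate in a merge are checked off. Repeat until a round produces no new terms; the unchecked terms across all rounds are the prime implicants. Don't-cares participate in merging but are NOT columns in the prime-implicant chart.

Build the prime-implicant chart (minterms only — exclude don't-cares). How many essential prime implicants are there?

3

[col 0] 00001, 00111*, 01101*, 01111*, 10011*, 10110, 11001*, 11011*, 11101*, 11111*
[col 1] -1101*, -1111*, 0-111, 011-1*, 1-011, 11-01*, 11-11*, 110-1*, 111-1*
[col 2] -11-1, 11--1
Prime implicants: -11-1, 0-111, 00001, 1-011, 10110, 11--1
PI chart (minterm → PIs covering it):
  1 | 00001  (sole → essential)
  13 | -11-1  (sole → essential)
  15 | -11-1,0-111
  19 | 1-011  (sole → essential)
  27 | 1-011,11--1
  29 | -11-1,11--1
Essential prime implicants: -11-1, 00001, 1-011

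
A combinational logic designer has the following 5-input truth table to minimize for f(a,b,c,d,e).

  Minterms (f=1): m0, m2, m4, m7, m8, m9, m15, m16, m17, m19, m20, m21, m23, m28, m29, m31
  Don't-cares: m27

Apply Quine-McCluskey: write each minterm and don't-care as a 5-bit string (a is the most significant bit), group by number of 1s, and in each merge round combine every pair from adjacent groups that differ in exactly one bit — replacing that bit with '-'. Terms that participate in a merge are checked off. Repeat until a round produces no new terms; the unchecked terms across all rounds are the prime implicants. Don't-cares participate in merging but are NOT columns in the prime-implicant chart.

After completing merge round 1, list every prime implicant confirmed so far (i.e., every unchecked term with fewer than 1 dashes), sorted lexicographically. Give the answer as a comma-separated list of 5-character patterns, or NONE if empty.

NONE

Round 0: 00000✓ 00010✓ 00100✓ 00111✓ 01000✓ 01001✓ 01111✓ 10000✓ 10001✓ 10011✓ 10100✓ 10101✓ 10111✓ 11011✓ 11100✓ 11101✓ 11111✓
Round 1: -0000✓ -0100✓ -0111✓ -1111✓ 0-000 0-111✓ 00-00✓ 000-0 0100- 1-011✓ 1-100✓ 1-101✓ 1-111✓ 10-00✓ 10-01✓ 10-11✓ 100-1✓ 1000-✓ 101-1✓ 1010-✓ 11-11✓ 111-1✓ 1110-✓
Round 2: --111 -0-00 1--11 1-1-1 1-10- 10--1 10-0-
PIs = {--111, -0-00, 0-000, 000-0, 0100-, 1--11, 1-1-1, 1-10-, 10--1, 10-0-}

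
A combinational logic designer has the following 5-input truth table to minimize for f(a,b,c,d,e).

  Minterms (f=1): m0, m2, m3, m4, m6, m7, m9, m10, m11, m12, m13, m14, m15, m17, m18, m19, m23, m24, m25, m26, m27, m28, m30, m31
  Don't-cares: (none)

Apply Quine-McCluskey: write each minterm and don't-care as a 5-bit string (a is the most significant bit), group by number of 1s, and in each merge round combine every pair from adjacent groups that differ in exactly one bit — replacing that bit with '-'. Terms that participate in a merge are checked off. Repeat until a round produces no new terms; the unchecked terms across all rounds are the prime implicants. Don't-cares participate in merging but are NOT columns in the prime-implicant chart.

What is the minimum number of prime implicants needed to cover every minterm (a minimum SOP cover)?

[col 0] 00000*, 00010*, 00011*, 00100*, 00110*, 00111*, 01001*, 01010*, 01011*, 01100*, 01101*, 01110*, 01111*, 10001*, 10010*, 10011*, 10111*, 11000*, 11001*, 11010*, 11011*, 11100*, 11110*, 11111*
[col 1] -0010*, -0011*, -0111*, -1001*, -1010*, -1011*, -1100*, -1110*, -1111*, 0-010*, 0-011*, 0-100*, 0-110*, 0-111*, 00-00*, 00-10*, 00-11*, 000-0*, 0001-*, 001-0*, 0011-*, 01-01*, 01-10*, 01-11*, 010-1*, 0101-*, 011-0*, 011-1*, 0110-*, 0111-*, 1-001*, 1-010*, 1-011*, 1-111*, 10-11*, 100-1*, 1001-*, 11-00*, 11-10*, 11-11*, 110-0*, 110-1*, 1100-*, 1101-*, 111-0*, 1111-*
[col 2] --010*, --011*, --111*, -0-11*, -001-*, -1-10*, -1-11*, -10-1, -101-*, -11-0, -111-*, 0--10*, 0--11*, 0-01-*, 0-1-0, 0-11-*, 00--0, 00-1-*, 01--1, 01-1-*, 011--, 1--11*, 1-0-1, 1-01-*, 11--0, 11-1-*, 110--
[col 3] ---11, --01-, -1-1-, 0--1-
Prime implicants: ---11, --01-, -1-1-, -10-1, -11-0, 0--1-, 0-1-0, 00--0, 01--1, 011--, 1-0-1, 11--0, 110--
PI chart (minterm → PIs covering it):
  0 | 00--0  (sole → essential)
  2 | --01-,0--1-,00--0
  3 | ---11,--01-,0--1-
  4 | 0-1-0,00--0
  6 | 0--1-,0-1-0,00--0
  7 | ---11,0--1-
  9 | -10-1,01--1
  10 | --01-,-1-1-,0--1-
  11 | ---11,--01-,-1-1-,-10-1,0--1-,01--1
  12 | -11-0,0-1-0,011--
  13 | 01--1,011--
  14 | -1-1-,-11-0,0--1-,0-1-0,011--
  15 | ---11,-1-1-,0--1-,01--1,011--
  17 | 1-0-1  (sole → essential)
  18 | --01-  (sole → essential)
  19 | ---11,--01-,1-0-1
  23 | ---11  (sole → essential)
  24 | 11--0,110--
  25 | -10-1,1-0-1,110--
  26 | --01-,-1-1-,11--0,110--
  27 | ---11,--01-,-1-1-,-10-1,1-0-1,110--
  28 | -11-0,11--0
  30 | -1-1-,-11-0,11--0
  31 | ---11,-1-1-
Essential prime implicants: ---11, --01-, 00--0, 1-0-1
Petrick residual → -10-1, 011--, 11--0
Minimum SOP uses 7 PIs: de + c'd + bc'e + a'b'e' + a'bc + ac'e + abe'

7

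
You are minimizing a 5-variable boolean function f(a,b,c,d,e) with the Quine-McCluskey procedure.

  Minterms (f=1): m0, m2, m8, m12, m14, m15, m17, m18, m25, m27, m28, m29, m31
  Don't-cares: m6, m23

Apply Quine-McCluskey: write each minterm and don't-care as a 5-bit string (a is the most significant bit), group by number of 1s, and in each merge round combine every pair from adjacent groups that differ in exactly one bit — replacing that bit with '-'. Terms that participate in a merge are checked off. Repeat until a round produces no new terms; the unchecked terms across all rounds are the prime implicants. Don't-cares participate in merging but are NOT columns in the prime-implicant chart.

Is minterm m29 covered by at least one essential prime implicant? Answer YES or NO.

YES

Round 0: 00000✓ 00010✓ 00110✓ 01000✓ 01100✓ 01110✓ 01111✓ 10001✓ 10010✓ 10111✓ 11001✓ 11011✓ 11100✓ 11101✓ 11111✓
Round 1: -0010 -1100 -1111 0-000 0-110 00-10 000-0 01-00 011-0 0111- 1-001 1-111 11-01✓ 11-11✓ 110-1✓ 111-1✓ 1110-
Round 2: 11--1
PIs = {-0010, -1100, -1111, 0-000, 0-110, 00-10, 000-0, 01-00, 011-0, 0111-, 1-001, 1-111, 11--1, 1110-}
Coverage chart:
  m0: 0-000,000-0
  m2: -0010,00-10,000-0
  m8: 0-000,01-00
  m12: -1100,01-00,011-0
  m14: 0-110,011-0,0111-
  m15: -1111,0111-
  m17: 1-001 ←essential
  m18: -0010 ←essential
  m25: 1-001,11--1
  m27: 11--1 ←essential
  m28: -1100,1110-
  m29: 11--1,1110-
  m31: -1111,1-111,11--1
Essential: -0010, 1-001, 11--1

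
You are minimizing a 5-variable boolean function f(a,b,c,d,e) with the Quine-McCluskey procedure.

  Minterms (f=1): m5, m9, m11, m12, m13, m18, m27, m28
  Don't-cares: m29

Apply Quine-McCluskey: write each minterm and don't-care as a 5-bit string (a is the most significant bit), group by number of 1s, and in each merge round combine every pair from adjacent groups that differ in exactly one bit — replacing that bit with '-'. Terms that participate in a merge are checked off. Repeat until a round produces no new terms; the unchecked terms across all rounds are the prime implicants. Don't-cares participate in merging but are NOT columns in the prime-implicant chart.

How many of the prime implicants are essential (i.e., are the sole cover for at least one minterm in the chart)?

4

size-2^0 implicants → 00101(✓)  01001(✓)  01011(✓)  01100(✓)  01101(✓)  10010  11011(✓)  11100(✓)  11101(✓)
size-2^1 implicants → -1011  -1100(✓)  -1101(✓)  0-101  01-01  010-1  0110-(✓)  1110-(✓)
size-2^2 implicants → -110-
Unchecked terms (primes): -1011, -110-, 0-101, 01-01, 010-1, 10010
Minterm coverage:
  m5 ⊆ 0-101 [E]
  m9 ⊆ 01-01,010-1
  m11 ⊆ -1011,010-1
  m12 ⊆ -110- [E]
  m13 ⊆ -110-,0-101,01-01
  m18 ⊆ 10010 [E]
  m27 ⊆ -1011 [E]
  m28 ⊆ -110- [E]
E = {-1011, -110-, 0-101, 10010}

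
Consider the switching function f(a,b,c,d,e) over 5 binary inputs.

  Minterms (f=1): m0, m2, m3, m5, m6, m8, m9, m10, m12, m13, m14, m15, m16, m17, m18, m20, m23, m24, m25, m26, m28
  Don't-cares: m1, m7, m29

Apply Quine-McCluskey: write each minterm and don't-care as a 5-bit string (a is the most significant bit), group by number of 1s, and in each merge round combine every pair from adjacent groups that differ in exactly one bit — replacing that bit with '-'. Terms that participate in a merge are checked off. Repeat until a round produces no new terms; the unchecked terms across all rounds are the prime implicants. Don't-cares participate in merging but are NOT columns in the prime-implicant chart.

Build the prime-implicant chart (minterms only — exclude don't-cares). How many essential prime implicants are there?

[col 0] 00000*, 00001*, 00010*, 00011*, 00101*, 00110*, 00111*, 01000*, 01001*, 01010*, 01100*, 01101*, 01110*, 01111*, 10000*, 10001*, 10010*, 10100*, 10111*, 11000*, 11001*, 11010*, 11100*, 11101*
[col 1] -0000*, -0001*, -0010*, -0111, -1000*, -1001*, -1010*, -1100*, -1101*, 0-000*, 0-001*, 0-010*, 0-101*, 0-110*, 0-111*, 00-01*, 00-10*, 00-11*, 000-0*, 000-1*, 0000-*, 0001-*, 001-1*, 0011-*, 01-00*, 01-01*, 01-10*, 010-0*, 0100-*, 011-0*, 011-1*, 0110-*, 0111-*, 1-000*, 1-001*, 1-010*, 1-100*, 10-00*, 100-0*, 1000-*, 11-00*, 11-01*, 110-0*, 1100-*, 1110-*
[col 2] --000*, --001*, --010*, -00-0*, -000-*, -1-00*, -1-01*, -10-0*, -100-*, -110-*, 0--01, 0--10, 0-0-0*, 0-00-*, 0-1-1, 0-11-, 00--1, 00-1-, 000--, 01--0, 01-0-*, 011--, 1--00, 1-0-0*, 1-00-*, 11-0-*
[col 3] --0-0, --00-, -1-0-
Prime implicants: --0-0, --00-, -0111, -1-0-, 0--01, 0--10, 0-1-1, 0-11-, 00--1, 00-1-, 000--, 01--0, 011--, 1--00
PI chart (minterm → PIs covering it):
  0 | --0-0,--00-,000--
  2 | --0-0,0--10,00-1-,000--
  3 | 00--1,00-1-,000--
  5 | 0--01,0-1-1,00--1
  6 | 0--10,0-11-,00-1-
  8 | --0-0,--00-,-1-0-,01--0
  9 | --00-,-1-0-,0--01
  10 | --0-0,0--10,01--0
  12 | -1-0-,01--0,011--
  13 | -1-0-,0--01,0-1-1,011--
  14 | 0--10,0-11-,01--0,011--
  15 | 0-1-1,0-11-,011--
  16 | --0-0,--00-,1--00
  17 | --00-  (sole → essential)
  18 | --0-0  (sole → essential)
  20 | 1--00  (sole → essential)
  23 | -0111  (sole → essential)
  24 | --0-0,--00-,-1-0-,1--00
  25 | --00-,-1-0-
  26 | --0-0  (sole → essential)
  28 | -1-0-,1--00
Essential prime implicants: --0-0, --00-, -0111, 1--00

4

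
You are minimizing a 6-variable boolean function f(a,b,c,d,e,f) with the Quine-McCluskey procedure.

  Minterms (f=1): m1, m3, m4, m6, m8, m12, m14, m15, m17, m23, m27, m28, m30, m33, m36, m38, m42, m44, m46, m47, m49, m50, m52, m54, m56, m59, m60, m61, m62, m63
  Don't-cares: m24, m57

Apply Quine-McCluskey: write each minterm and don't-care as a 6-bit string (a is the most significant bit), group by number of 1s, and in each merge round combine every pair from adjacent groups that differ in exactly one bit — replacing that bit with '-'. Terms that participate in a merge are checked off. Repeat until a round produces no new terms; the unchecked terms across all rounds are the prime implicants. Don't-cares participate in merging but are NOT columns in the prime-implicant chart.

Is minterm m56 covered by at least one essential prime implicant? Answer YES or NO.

[col 0] 000001*, 000011*, 000100*, 000110*, 001000*, 001100*, 001110*, 001111*, 010001*, 010111, 011000*, 011011*, 011100*, 011110*, 100001*, 100100*, 100110*, 101010*, 101100*, 101110*, 101111*, 110001*, 110010*, 110100*, 110110*, 111000*, 111001*, 111011*, 111100*, 111101*, 111110*, 111111*
[col 1] -00001*, -00100*, -00110*, -01100*, -01110*, -01111*, -10001*, -11000*, -11011, -11100*, -11110*, 0-0001*, 0-1000*, 0-1100*, 0-1110*, 00-100*, 00-110*, 0000-1, 0001-0*, 001-00*, 0011-0*, 00111-*, 011-00*, 0111-0*, 1-0001*, 1-0100*, 1-0110*, 1-1100*, 1-1110*, 1-1111*, 10-100*, 10-110*, 1001-0*, 101-10, 1011-0*, 10111-*, 11-001, 11-100*, 11-110*, 110-10, 1101-0*, 111-00*, 111-01*, 111-11*, 1110-1*, 11100-*, 1111-0*, 1111-1*, 11110-*, 11111-*
[col 2] --0001, --1100*, --1110*, -0-100*, -0-110*, -001-0*, -011-0*, -0111-, -11-00, -111-0*, 0-1-00, 0-11-0*, 00-1-0*, 1--100*, 1--110*, 1-01-0*, 1-11-0*, 1-111-, 10-1-0*, 11-1-0*, 111--1, 111-0-, 1111--
[col 3] --11-0, -0-1-0, 1--1-0
Prime implicants: --0001, --11-0, -0-1-0, -0111-, -11-00, -11011, 0-1-00, 0000-1, 010111, 1--1-0, 1-111-, 101-10, 11-001, 110-10, 111--1, 111-0-, 1111--
PI chart (minterm → PIs covering it):
  1 | --0001,0000-1
  3 | 0000-1  (sole → essential)
  4 | -0-1-0  (sole → essential)
  6 | -0-1-0  (sole → essential)
  8 | 0-1-00  (sole → essential)
  12 | --11-0,-0-1-0,0-1-00
  14 | --11-0,-0-1-0,-0111-
  15 | -0111-  (sole → essential)
  17 | --0001  (sole → essential)
  23 | 010111  (sole → essential)
  27 | -11011  (sole → essential)
  28 | --11-0,-11-00,0-1-00
  30 | --11-0  (sole → essential)
  33 | --0001  (sole → essential)
  36 | -0-1-0,1--1-0
  38 | -0-1-0,1--1-0
  42 | 101-10  (sole → essential)
  44 | --11-0,-0-1-0,1--1-0
  46 | --11-0,-0-1-0,-0111-,1--1-0,1-111-,101-10
  47 | -0111-,1-111-
  49 | --0001,11-001
  50 | 110-10  (sole → essential)
  52 | 1--1-0  (sole → essential)
  54 | 1--1-0,110-10
  56 | -11-00,111-0-
  59 | -11011,111--1
  60 | --11-0,-11-00,1--1-0,111-0-,1111--
  61 | 111--1,111-0-,1111--
  62 | --11-0,1--1-0,1-111-,1111--
  63 | 1-111-,111--1,1111--
Essential prime implicants: --0001, --11-0, -0-1-0, -0111-, -11011, 0-1-00, 0000-1, 010111, 1--1-0, 101-10, 110-10

NO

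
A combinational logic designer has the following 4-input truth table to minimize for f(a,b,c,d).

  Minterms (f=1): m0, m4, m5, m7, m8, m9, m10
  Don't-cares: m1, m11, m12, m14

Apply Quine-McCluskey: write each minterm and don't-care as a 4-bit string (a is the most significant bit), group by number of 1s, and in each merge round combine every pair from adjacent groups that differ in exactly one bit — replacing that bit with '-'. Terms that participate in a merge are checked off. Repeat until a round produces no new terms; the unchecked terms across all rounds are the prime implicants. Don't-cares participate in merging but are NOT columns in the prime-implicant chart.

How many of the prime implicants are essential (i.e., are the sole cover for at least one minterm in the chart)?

Round 0: 0000✓ 0001✓ 0100✓ 0101✓ 0111✓ 1000✓ 1001✓ 1010✓ 1011✓ 1100✓ 1110✓
Round 1: -000✓ -001✓ -100✓ 0-00✓ 0-01✓ 000-✓ 01-1 010-✓ 1-00✓ 1-10✓ 10-0✓ 10-1✓ 100-✓ 101-✓ 11-0✓
Round 2: --00 -00- 0-0- 1--0 10--
PIs = {--00, -00-, 0-0-, 01-1, 1--0, 10--}
Coverage chart:
  m0: --00,-00-,0-0-
  m4: --00,0-0-
  m5: 0-0-,01-1
  m7: 01-1 ←essential
  m8: --00,-00-,1--0,10--
  m9: -00-,10--
  m10: 1--0,10--
Essential: 01-1

1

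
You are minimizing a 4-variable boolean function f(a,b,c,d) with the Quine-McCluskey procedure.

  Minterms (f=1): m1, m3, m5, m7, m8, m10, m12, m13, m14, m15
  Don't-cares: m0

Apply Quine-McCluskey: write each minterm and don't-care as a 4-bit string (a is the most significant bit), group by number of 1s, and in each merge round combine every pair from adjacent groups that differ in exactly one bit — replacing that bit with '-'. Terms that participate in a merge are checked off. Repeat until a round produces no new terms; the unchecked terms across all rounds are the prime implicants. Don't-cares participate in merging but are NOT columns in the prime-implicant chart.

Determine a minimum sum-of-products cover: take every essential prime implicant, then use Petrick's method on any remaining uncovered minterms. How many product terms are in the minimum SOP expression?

size-2^0 implicants → 0000(✓)  0001(✓)  0011(✓)  0101(✓)  0111(✓)  1000(✓)  1010(✓)  1100(✓)  1101(✓)  1110(✓)  1111(✓)
size-2^1 implicants → -000  -101(✓)  -111(✓)  0-01(✓)  0-11(✓)  00-1(✓)  000-  01-1(✓)  1-00(✓)  1-10(✓)  10-0(✓)  11-0(✓)  11-1(✓)  110-(✓)  111-(✓)
size-2^2 implicants → -1-1  0--1  1--0  11--
Unchecked terms (primes): -000, -1-1, 0--1, 000-, 1--0, 11--
Minterm coverage:
  m1 ⊆ 0--1,000-
  m3 ⊆ 0--1 [E]
  m5 ⊆ -1-1,0--1
  m7 ⊆ -1-1,0--1
  m8 ⊆ -000,1--0
  m10 ⊆ 1--0 [E]
  m12 ⊆ 1--0,11--
  m13 ⊆ -1-1,11--
  m14 ⊆ 1--0,11--
  m15 ⊆ -1-1,11--
E = {0--1, 1--0}
Petrick residual → -1-1
Cover = bd + a'd + ad'  |cover|=3

3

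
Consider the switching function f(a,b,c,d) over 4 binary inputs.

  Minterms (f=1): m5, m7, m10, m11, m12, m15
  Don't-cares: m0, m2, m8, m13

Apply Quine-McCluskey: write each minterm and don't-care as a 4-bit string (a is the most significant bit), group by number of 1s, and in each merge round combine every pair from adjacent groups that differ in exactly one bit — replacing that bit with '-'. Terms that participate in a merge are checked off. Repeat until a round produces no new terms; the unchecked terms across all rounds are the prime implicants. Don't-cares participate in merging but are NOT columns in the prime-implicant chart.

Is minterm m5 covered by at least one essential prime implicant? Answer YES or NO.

YES

[col 0] 0000*, 0010*, 0101*, 0111*, 1000*, 1010*, 1011*, 1100*, 1101*, 1111*
[col 1] -000*, -010*, -101*, -111*, 00-0*, 01-1*, 1-00, 1-11, 10-0*, 101-, 11-1*, 110-
[col 2] -0-0, -1-1
Prime implicants: -0-0, -1-1, 1-00, 1-11, 101-, 110-
PI chart (minterm → PIs covering it):
  5 | -1-1  (sole → essential)
  7 | -1-1  (sole → essential)
  10 | -0-0,101-
  11 | 1-11,101-
  12 | 1-00,110-
  15 | -1-1,1-11
Essential prime implicants: -1-1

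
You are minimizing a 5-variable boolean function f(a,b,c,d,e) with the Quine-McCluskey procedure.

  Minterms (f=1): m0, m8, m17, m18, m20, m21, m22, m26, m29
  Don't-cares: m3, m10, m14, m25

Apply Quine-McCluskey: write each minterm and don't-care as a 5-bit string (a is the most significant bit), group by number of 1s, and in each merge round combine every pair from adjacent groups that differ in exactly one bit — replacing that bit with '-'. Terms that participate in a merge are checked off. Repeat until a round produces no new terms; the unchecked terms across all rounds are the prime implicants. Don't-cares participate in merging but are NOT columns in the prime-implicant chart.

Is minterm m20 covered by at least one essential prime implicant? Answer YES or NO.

NO

size-2^0 implicants → 00000(✓)  00011  01000(✓)  01010(✓)  01110(✓)  10001(✓)  10010(✓)  10100(✓)  10101(✓)  10110(✓)  11001(✓)  11010(✓)  11101(✓)
size-2^1 implicants → -1010  0-000  01-10  010-0  1-001(✓)  1-010  1-101(✓)  10-01(✓)  10-10  101-0  1010-  11-01(✓)
size-2^2 implicants → 1--01
Unchecked terms (primes): -1010, 0-000, 00011, 01-10, 010-0, 1--01, 1-010, 10-10, 101-0, 1010-
Minterm coverage:
  m0 ⊆ 0-000 [E]
  m8 ⊆ 0-000,010-0
  m17 ⊆ 1--01 [E]
  m18 ⊆ 1-010,10-10
  m20 ⊆ 101-0,1010-
  m21 ⊆ 1--01,1010-
  m22 ⊆ 10-10,101-0
  m26 ⊆ -1010,1-010
  m29 ⊆ 1--01 [E]
E = {0-000, 1--01}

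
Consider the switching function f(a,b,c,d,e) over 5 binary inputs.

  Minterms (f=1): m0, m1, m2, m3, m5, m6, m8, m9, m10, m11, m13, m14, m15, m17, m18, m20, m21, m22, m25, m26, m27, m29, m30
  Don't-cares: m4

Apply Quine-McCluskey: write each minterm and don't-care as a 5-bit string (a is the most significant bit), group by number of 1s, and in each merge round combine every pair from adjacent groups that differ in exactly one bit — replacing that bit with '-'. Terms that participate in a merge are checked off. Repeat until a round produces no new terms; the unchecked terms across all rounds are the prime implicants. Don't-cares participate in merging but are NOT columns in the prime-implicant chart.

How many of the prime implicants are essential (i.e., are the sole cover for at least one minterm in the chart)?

3

[col 0] 00000*, 00001*, 00010*, 00011*, 00100*, 00101*, 00110*, 01000*, 01001*, 01010*, 01011*, 01101*, 01110*, 01111*, 10001*, 10010*, 10100*, 10101*, 10110*, 11001*, 11010*, 11011*, 11101*, 11110*
[col 1] -0001*, -0010*, -0100*, -0101*, -0110*, -1001*, -1010*, -1011*, -1101*, -1110*, 0-000*, 0-001*, 0-010*, 0-011*, 0-101*, 0-110*, 00-00*, 00-01*, 00-10*, 000-0*, 000-1*, 0000-*, 0001-*, 001-0*, 0010-*, 01-01*, 01-10*, 01-11*, 010-0*, 010-1*, 0100-*, 0101-*, 011-1*, 0111-*, 1-001*, 1-010*, 1-101*, 1-110*, 10-01*, 10-10*, 101-0*, 1010-*, 11-01*, 11-10*, 110-1*, 1101-*
[col 2] --001*, --010*, --101*, --110*, -0-01*, -0-10*, -01-0, -010-, -1-01*, -1-10*, -10-1, -101-, 0--01*, 0--10*, 0-0-0*, 0-0-1*, 0-00-*, 0-01-*, 00--0, 00-0-, 000--*, 01--1, 01-1-, 010--*, 1--01*, 1--10*
[col 3] ---01, ---10, 0-0--
Prime implicants: ---01, ---10, -01-0, -010-, -10-1, -101-, 0-0--, 00--0, 00-0-, 01--1, 01-1-
PI chart (minterm → PIs covering it):
  0 | 0-0--,00--0,00-0-
  1 | ---01,0-0--,00-0-
  2 | ---10,0-0--,00--0
  3 | 0-0--  (sole → essential)
  5 | ---01,-010-,00-0-
  6 | ---10,-01-0,00--0
  8 | 0-0--  (sole → essential)
  9 | ---01,-10-1,0-0--,01--1
  10 | ---10,-101-,0-0--,01-1-
  11 | -10-1,-101-,0-0--,01--1,01-1-
  13 | ---01,01--1
  14 | ---10,01-1-
  15 | 01--1,01-1-
  17 | ---01  (sole → essential)
  18 | ---10  (sole → essential)
  20 | -01-0,-010-
  21 | ---01,-010-
  22 | ---10,-01-0
  25 | ---01,-10-1
  26 | ---10,-101-
  27 | -10-1,-101-
  29 | ---01  (sole → essential)
  30 | ---10  (sole → essential)
Essential prime implicants: ---01, ---10, 0-0--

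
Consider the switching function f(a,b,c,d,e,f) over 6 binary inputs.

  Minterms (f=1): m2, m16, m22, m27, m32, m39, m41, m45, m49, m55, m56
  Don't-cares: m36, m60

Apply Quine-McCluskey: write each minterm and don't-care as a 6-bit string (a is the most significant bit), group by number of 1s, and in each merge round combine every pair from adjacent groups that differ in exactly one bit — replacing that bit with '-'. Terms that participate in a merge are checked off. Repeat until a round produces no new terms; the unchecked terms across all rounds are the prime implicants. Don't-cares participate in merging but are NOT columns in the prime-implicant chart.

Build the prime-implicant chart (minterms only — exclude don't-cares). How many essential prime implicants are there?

size-2^0 implicants → 000010  010000  010110  011011  100000(✓)  100100(✓)  100111(✓)  101001(✓)  101101(✓)  110001  110111(✓)  111000(✓)  111100(✓)
size-2^1 implicants → 1-0111  100-00  101-01  111-00
Unchecked terms (primes): 000010, 010000, 010110, 011011, 1-0111, 100-00, 101-01, 110001, 111-00
Minterm coverage:
  m2 ⊆ 000010 [E]
  m16 ⊆ 010000 [E]
  m22 ⊆ 010110 [E]
  m27 ⊆ 011011 [E]
  m32 ⊆ 100-00 [E]
  m39 ⊆ 1-0111 [E]
  m41 ⊆ 101-01 [E]
  m45 ⊆ 101-01 [E]
  m49 ⊆ 110001 [E]
  m55 ⊆ 1-0111 [E]
  m56 ⊆ 111-00 [E]
E = {000010, 010000, 010110, 011011, 1-0111, 100-00, 101-01, 110001, 111-00}

9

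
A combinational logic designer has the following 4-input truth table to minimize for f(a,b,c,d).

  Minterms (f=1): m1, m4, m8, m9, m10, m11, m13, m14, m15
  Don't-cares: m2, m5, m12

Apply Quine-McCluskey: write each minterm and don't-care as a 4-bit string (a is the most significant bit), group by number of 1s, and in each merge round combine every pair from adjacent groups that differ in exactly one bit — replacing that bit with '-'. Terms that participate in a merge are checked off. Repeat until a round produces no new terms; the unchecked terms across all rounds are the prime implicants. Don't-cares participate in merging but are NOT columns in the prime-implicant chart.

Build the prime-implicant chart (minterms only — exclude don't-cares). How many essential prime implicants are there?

[col 0] 0001*, 0010*, 0100*, 0101*, 1000*, 1001*, 1010*, 1011*, 1100*, 1101*, 1110*, 1111*
[col 1] -001*, -010, -100*, -101*, 0-01*, 010-*, 1-00*, 1-01*, 1-10*, 1-11*, 10-0*, 10-1*, 100-*, 101-*, 11-0*, 11-1*, 110-*, 111-*
[col 2] --01, -10-, 1--0*, 1--1*, 1-0-*, 1-1-*, 10--*, 11--*
[col 3] 1---
Prime implicants: --01, -010, -10-, 1---
PI chart (minterm → PIs covering it):
  1 | --01  (sole → essential)
  4 | -10-  (sole → essential)
  8 | 1---  (sole → essential)
  9 | --01,1---
  10 | -010,1---
  11 | 1---  (sole → essential)
  13 | --01,-10-,1---
  14 | 1---  (sole → essential)
  15 | 1---  (sole → essential)
Essential prime implicants: --01, -10-, 1---

3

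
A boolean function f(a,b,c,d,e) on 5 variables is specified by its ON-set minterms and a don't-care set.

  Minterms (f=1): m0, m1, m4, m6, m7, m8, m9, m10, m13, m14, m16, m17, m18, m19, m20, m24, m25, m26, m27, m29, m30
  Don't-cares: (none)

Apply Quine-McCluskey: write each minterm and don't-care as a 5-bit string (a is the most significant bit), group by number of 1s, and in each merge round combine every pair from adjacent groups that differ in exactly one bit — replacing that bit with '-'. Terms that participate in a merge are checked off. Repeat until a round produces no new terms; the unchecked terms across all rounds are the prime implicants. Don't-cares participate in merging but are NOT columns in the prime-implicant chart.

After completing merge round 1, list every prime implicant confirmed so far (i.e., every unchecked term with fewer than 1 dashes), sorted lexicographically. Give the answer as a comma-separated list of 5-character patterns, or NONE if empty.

Round 0: 00000✓ 00001✓ 00100✓ 00110✓ 00111✓ 01000✓ 01001✓ 01010✓ 01101✓ 01110✓ 10000✓ 10001✓ 10010✓ 10011✓ 10100✓ 11000✓ 11001✓ 11010✓ 11011✓ 11101✓ 11110✓
Round 1: -0000✓ -0001✓ -0100✓ -1000✓ -1001✓ -1010✓ -1101✓ -1110✓ 0-000✓ 0-001✓ 0-110 00-00✓ 0000-✓ 001-0 0011- 01-01✓ 01-10✓ 010-0✓ 0100-✓ 1-000✓ 1-001✓ 1-010✓ 1-011✓ 10-00✓ 100-0✓ 100-1✓ 1000-✓ 1001-✓ 11-01✓ 11-10✓ 110-0✓ 110-1✓ 1100-✓ 1101-✓
Round 2: --000✓ --001✓ -0-00 -000-✓ -1-01 -1-10 -10-0 -100-✓ 0-00-✓ 1-0-0✓ 1-0-1✓ 1-00-✓ 1-01-✓ 100--✓ 110--✓
Round 3: --00- 1-0--
PIs = {--00-, -0-00, -1-01, -1-10, -10-0, 0-110, 001-0, 0011-, 1-0--}

NONE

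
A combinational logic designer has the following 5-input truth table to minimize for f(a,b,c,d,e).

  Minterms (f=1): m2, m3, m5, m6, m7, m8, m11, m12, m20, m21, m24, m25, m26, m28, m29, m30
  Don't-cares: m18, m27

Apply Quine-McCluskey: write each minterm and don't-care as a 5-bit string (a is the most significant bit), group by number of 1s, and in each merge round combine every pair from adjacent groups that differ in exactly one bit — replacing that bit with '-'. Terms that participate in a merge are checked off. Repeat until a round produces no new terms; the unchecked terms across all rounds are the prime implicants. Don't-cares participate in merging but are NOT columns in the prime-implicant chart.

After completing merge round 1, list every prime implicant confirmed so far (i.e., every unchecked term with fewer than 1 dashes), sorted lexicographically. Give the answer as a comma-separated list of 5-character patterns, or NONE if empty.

NONE

[col 0] 00010*, 00011*, 00101*, 00110*, 00111*, 01000*, 01011*, 01100*, 10010*, 10100*, 10101*, 11000*, 11001*, 11010*, 11011*, 11100*, 11101*, 11110*
[col 1] -0010, -0101, -1000*, -1011, -1100*, 0-011, 00-10*, 00-11*, 0001-*, 001-1, 0011-*, 01-00*, 1-010, 1-100*, 1-101*, 1010-*, 11-00*, 11-01*, 11-10*, 110-0*, 110-1*, 1100-*, 1101-*, 111-0*, 1110-*
[col 2] -1-00, 00-1-, 1-10-, 11--0, 11-0-, 110--
Prime implicants: -0010, -0101, -1-00, -1011, 0-011, 00-1-, 001-1, 1-010, 1-10-, 11--0, 11-0-, 110--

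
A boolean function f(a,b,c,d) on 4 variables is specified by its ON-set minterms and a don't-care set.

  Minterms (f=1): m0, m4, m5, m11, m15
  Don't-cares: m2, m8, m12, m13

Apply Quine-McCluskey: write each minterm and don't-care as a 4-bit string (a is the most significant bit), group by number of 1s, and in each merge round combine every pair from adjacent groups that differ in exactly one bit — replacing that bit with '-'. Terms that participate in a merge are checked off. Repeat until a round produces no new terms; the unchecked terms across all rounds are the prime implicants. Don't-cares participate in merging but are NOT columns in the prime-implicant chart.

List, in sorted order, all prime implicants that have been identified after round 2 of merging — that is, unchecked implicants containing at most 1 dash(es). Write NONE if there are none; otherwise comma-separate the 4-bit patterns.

size-2^0 implicants → 0000(✓)  0010(✓)  0100(✓)  0101(✓)  1000(✓)  1011(✓)  1100(✓)  1101(✓)  1111(✓)
size-2^1 implicants → -000(✓)  -100(✓)  -101(✓)  0-00(✓)  00-0  010-(✓)  1-00(✓)  1-11  11-1  110-(✓)
size-2^2 implicants → --00  -10-
Unchecked terms (primes): --00, -10-, 00-0, 1-11, 11-1

00-0, 1-11, 11-1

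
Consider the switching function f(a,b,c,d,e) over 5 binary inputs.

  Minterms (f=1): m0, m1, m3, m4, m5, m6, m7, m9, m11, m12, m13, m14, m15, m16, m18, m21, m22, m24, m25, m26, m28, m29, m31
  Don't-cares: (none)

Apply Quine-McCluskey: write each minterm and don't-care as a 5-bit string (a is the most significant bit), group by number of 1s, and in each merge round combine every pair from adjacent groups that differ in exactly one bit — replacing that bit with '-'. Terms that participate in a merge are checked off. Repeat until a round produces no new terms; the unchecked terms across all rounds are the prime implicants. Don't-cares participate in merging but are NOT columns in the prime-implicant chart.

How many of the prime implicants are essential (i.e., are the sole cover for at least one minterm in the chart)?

5

[col 0] 00000*, 00001*, 00011*, 00100*, 00101*, 00110*, 00111*, 01001*, 01011*, 01100*, 01101*, 01110*, 01111*, 10000*, 10010*, 10101*, 10110*, 11000*, 11001*, 11010*, 11100*, 11101*, 11111*
[col 1] -0000, -0101*, -0110, -1001*, -1100*, -1101*, -1111*, 0-001*, 0-011*, 0-100*, 0-101*, 0-110*, 0-111*, 00-00*, 00-01*, 00-11*, 000-1*, 0000-*, 001-0*, 001-1*, 0010-*, 0011-*, 01-01*, 01-11*, 010-1*, 011-0*, 011-1*, 0110-*, 0111-*, 1-000*, 1-010*, 1-101*, 10-10, 100-0*, 11-00*, 11-01*, 110-0*, 1100-*, 111-1*, 1110-*
[col 2] --101, -1-01, -11-1, -110-, 0--01*, 0--11*, 0-0-1*, 0-1-0*, 0-1-1*, 0-10-*, 0-11-*, 00--1*, 00-0-, 001--*, 01--1*, 011--*, 1-0-0, 11-0-
[col 3] 0---1, 0-1--
Prime implicants: --101, -0000, -0110, -1-01, -11-1, -110-, 0---1, 0-1--, 00-0-, 1-0-0, 10-10, 11-0-
PI chart (minterm → PIs covering it):
  0 | -0000,00-0-
  1 | 0---1,00-0-
  3 | 0---1  (sole → essential)
  4 | 0-1--,00-0-
  5 | --101,0---1,0-1--,00-0-
  6 | -0110,0-1--
  7 | 0---1,0-1--
  9 | -1-01,0---1
  11 | 0---1  (sole → essential)
  12 | -110-,0-1--
  13 | --101,-1-01,-11-1,-110-,0---1,0-1--
  14 | 0-1--  (sole → essential)
  15 | -11-1,0---1,0-1--
  16 | -0000,1-0-0
  18 | 1-0-0,10-10
  21 | --101  (sole → essential)
  22 | -0110,10-10
  24 | 1-0-0,11-0-
  25 | -1-01,11-0-
  26 | 1-0-0  (sole → essential)
  28 | -110-,11-0-
  29 | --101,-1-01,-11-1,-110-,11-0-
  31 | -11-1  (sole → essential)
Essential prime implicants: --101, -11-1, 0---1, 0-1--, 1-0-0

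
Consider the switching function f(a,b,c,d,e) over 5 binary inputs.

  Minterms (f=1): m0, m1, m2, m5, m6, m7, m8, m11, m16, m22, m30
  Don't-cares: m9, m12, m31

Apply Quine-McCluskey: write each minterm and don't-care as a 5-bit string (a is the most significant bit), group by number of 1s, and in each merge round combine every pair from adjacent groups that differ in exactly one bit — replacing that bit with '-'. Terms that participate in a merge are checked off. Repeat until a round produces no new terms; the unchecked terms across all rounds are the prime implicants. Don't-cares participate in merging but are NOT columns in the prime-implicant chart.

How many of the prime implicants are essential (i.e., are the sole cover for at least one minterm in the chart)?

2

[col 0] 00000*, 00001*, 00010*, 00101*, 00110*, 00111*, 01000*, 01001*, 01011*, 01100*, 10000*, 10110*, 11110*, 11111*
[col 1] -0000, -0110, 0-000*, 0-001*, 00-01, 00-10, 000-0, 0000-*, 001-1, 0011-, 01-00, 010-1, 0100-*, 1-110, 1111-
[col 2] 0-00-
Prime implicants: -0000, -0110, 0-00-, 00-01, 00-10, 000-0, 001-1, 0011-, 01-00, 010-1, 1-110, 1111-
PI chart (minterm → PIs covering it):
  0 | -0000,0-00-,000-0
  1 | 0-00-,00-01
  2 | 00-10,000-0
  5 | 00-01,001-1
  6 | -0110,00-10,0011-
  7 | 001-1,0011-
  8 | 0-00-,01-00
  11 | 010-1  (sole → essential)
  16 | -0000  (sole → essential)
  22 | -0110,1-110
  30 | 1-110,1111-
Essential prime implicants: -0000, 010-1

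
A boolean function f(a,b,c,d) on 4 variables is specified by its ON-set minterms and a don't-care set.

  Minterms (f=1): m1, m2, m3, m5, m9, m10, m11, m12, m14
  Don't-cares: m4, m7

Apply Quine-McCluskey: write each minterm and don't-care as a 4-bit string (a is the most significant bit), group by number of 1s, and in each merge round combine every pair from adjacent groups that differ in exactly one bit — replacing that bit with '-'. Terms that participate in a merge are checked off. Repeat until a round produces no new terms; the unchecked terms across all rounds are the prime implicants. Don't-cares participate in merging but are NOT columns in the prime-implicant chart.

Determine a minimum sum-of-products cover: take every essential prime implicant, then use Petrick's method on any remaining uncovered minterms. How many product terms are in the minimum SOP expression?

4

size-2^0 implicants → 0001(✓)  0010(✓)  0011(✓)  0100(✓)  0101(✓)  0111(✓)  1001(✓)  1010(✓)  1011(✓)  1100(✓)  1110(✓)
size-2^1 implicants → -001(✓)  -010(✓)  -011(✓)  -100  0-01(✓)  0-11(✓)  00-1(✓)  001-(✓)  01-1(✓)  010-  1-10  10-1(✓)  101-(✓)  11-0
size-2^2 implicants → -0-1  -01-  0--1
Unchecked terms (primes): -0-1, -01-, -100, 0--1, 010-, 1-10, 11-0
Minterm coverage:
  m1 ⊆ -0-1,0--1
  m2 ⊆ -01- [E]
  m3 ⊆ -0-1,-01-,0--1
  m5 ⊆ 0--1,010-
  m9 ⊆ -0-1 [E]
  m10 ⊆ -01-,1-10
  m11 ⊆ -0-1,-01-
  m12 ⊆ -100,11-0
  m14 ⊆ 1-10,11-0
E = {-0-1, -01-}
Petrick residual → 0--1, 11-0
Cover = b'd + b'c + a'd + abd'  |cover|=4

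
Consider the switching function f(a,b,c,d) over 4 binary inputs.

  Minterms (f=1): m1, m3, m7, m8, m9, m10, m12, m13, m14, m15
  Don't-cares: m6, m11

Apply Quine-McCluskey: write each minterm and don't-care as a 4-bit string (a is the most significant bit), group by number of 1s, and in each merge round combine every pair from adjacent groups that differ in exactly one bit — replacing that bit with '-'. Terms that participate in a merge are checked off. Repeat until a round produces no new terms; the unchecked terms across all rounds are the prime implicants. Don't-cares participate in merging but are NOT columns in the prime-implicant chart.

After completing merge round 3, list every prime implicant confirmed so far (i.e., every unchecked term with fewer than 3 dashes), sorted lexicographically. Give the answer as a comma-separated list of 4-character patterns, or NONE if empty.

size-2^0 implicants → 0001(✓)  0011(✓)  0110(✓)  0111(✓)  1000(✓)  1001(✓)  1010(✓)  1011(✓)  1100(✓)  1101(✓)  1110(✓)  1111(✓)
size-2^1 implicants → -001(✓)  -011(✓)  -110(✓)  -111(✓)  0-11(✓)  00-1(✓)  011-(✓)  1-00(✓)  1-01(✓)  1-10(✓)  1-11(✓)  10-0(✓)  10-1(✓)  100-(✓)  101-(✓)  11-0(✓)  11-1(✓)  110-(✓)  111-(✓)
size-2^2 implicants → --11  -0-1  -11-  1--0(✓)  1--1(✓)  1-0-(✓)  1-1-(✓)  10--(✓)  11--(✓)
size-2^3 implicants → 1---
Unchecked terms (primes): --11, -0-1, -11-, 1---

--11, -0-1, -11-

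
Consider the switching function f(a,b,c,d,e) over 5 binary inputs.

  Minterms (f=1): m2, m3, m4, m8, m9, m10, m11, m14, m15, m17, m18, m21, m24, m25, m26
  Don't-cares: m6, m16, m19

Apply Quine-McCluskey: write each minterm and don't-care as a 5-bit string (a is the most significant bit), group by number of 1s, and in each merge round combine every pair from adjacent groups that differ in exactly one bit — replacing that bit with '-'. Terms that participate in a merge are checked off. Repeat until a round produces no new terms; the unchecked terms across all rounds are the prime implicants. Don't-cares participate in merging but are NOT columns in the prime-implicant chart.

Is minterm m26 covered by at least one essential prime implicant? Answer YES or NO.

NO

[col 0] 00010*, 00011*, 00100*, 00110*, 01000*, 01001*, 01010*, 01011*, 01110*, 01111*, 10000*, 10001*, 10010*, 10011*, 10101*, 11000*, 11001*, 11010*
[col 1] -0010*, -0011*, -1000*, -1001*, -1010*, 0-010*, 0-011*, 0-110*, 00-10*, 0001-*, 001-0, 01-10*, 01-11*, 010-0*, 010-1*, 0100-*, 0101-*, 0111-*, 1-000*, 1-001*, 1-010*, 10-01, 100-0*, 100-1*, 1000-*, 1001-*, 110-0*, 1100-*
[col 2] --010, -001-, -10-0, -100-, 0--10, 0-01-, 01-1-, 010--, 1-0-0, 1-00-, 100--
Prime implicants: --010, -001-, -10-0, -100-, 0--10, 0-01-, 001-0, 01-1-, 010--, 1-0-0, 1-00-, 10-01, 100--
PI chart (minterm → PIs covering it):
  2 | --010,-001-,0--10,0-01-
  3 | -001-,0-01-
  4 | 001-0  (sole → essential)
  8 | -10-0,-100-,010--
  9 | -100-,010--
  10 | --010,-10-0,0--10,0-01-,01-1-,010--
  11 | 0-01-,01-1-,010--
  14 | 0--10,01-1-
  15 | 01-1-  (sole → essential)
  17 | 1-00-,10-01,100--
  18 | --010,-001-,1-0-0,100--
  21 | 10-01  (sole → essential)
  24 | -10-0,-100-,1-0-0,1-00-
  25 | -100-,1-00-
  26 | --010,-10-0,1-0-0
Essential prime implicants: 001-0, 01-1-, 10-01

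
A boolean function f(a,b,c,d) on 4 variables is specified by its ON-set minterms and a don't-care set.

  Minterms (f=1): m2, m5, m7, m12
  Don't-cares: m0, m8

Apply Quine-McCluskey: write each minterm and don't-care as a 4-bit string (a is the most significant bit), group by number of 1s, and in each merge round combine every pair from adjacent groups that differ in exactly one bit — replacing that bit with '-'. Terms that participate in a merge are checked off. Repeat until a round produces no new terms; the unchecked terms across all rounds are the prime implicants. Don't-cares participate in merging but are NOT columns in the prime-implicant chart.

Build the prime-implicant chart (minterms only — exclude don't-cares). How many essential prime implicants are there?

[col 0] 0000*, 0010*, 0101*, 0111*, 1000*, 1100*
[col 1] -000, 00-0, 01-1, 1-00
Prime implicants: -000, 00-0, 01-1, 1-00
PI chart (minterm → PIs covering it):
  2 | 00-0  (sole → essential)
  5 | 01-1  (sole → essential)
  7 | 01-1  (sole → essential)
  12 | 1-00  (sole → essential)
Essential prime implicants: 00-0, 01-1, 1-00

3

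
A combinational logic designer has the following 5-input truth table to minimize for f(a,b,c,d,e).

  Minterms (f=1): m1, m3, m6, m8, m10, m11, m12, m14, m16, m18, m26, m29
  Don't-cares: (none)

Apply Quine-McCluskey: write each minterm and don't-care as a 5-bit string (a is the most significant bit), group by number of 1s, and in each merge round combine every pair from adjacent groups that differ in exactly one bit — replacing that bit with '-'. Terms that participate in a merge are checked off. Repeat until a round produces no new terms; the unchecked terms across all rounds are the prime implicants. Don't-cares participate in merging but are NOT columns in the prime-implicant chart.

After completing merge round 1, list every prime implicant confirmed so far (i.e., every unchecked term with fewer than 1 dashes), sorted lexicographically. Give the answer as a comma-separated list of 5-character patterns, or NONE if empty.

Round 0: 00001✓ 00011✓ 00110✓ 01000✓ 01010✓ 01011✓ 01100✓ 01110✓ 10000✓ 10010✓ 11010✓ 11101
Round 1: -1010 0-011 0-110 000-1 01-00✓ 01-10✓ 010-0✓ 0101- 011-0✓ 1-010 100-0
Round 2: 01--0
PIs = {-1010, 0-011, 0-110, 000-1, 01--0, 0101-, 1-010, 100-0, 11101}

11101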